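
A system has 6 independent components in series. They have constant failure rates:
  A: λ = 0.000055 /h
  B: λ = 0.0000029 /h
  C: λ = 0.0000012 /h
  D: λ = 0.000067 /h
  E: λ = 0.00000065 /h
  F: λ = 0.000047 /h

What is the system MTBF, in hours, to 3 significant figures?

5760

Series of exponential components: λ_sys = Σ λ_i
λ_sys = 0.000055 + 0.0000029 + 0.0000012 + 0.000067 + 0.00000065 + 0.000047 = 1.7375e-04 /h
MTBF = 1 / λ_sys = 5760 h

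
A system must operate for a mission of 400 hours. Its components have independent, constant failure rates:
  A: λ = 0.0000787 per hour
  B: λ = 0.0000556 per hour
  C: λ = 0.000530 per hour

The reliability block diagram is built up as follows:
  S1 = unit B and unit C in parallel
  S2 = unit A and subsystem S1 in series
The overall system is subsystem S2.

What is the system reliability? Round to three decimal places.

0.965

R(A) = exp(−0.0000787 × 400) = 0.96901
R(B) = exp(−0.0000556 × 400) = 0.97801
R(C) = exp(−0.000530 × 400) = 0.80896
Parallel (B and C): 1 − (1 − 0.97801)(1 − 0.80896) = 0.99580
Series (A and [0.99580]): 0.96901 × 0.99580 = 0.965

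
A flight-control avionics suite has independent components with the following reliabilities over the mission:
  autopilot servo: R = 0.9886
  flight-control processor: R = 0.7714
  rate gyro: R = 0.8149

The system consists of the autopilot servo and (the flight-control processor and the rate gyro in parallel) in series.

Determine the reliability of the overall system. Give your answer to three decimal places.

0.947

Parallel (flight-control processor and rate gyro): 1 − (1 − 0.77140)(1 − 0.81490) = 0.95769
Series (autopilot servo and [0.95769]): 0.98860 × 0.95769 = 0.947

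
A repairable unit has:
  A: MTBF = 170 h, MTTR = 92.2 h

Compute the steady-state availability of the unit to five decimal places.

0.64836

A(A) = MTBF/(MTBF+MTTR) = 170/(170+92.2) = 0.64836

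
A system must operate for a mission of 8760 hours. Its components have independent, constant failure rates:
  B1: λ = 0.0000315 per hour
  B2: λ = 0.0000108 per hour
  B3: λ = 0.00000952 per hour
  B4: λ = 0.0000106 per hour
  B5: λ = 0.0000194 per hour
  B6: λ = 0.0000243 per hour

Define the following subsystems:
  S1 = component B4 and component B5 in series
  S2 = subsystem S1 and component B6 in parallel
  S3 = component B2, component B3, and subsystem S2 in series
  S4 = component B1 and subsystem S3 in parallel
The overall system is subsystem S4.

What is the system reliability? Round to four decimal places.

0.9517

R(B1) = exp(−0.0000315 × 8760) = 0.758858
R(B2) = exp(−0.0000108 × 8760) = 0.909729
R(B3) = exp(−0.00000952 × 8760) = 0.919987
R(B4) = exp(−0.0000106 × 8760) = 0.911325
R(B5) = exp(−0.0000194 × 8760) = 0.843712
R(B6) = exp(−0.0000243 × 8760) = 0.808263
Series (B4 and B5): 0.911325 × 0.843712 = 0.768896
Parallel ([0.768896] and B6): 1 − (1 − 0.768896)(1 − 0.808263) = 0.955689
Series (B2, B3, and [0.955689]): 0.909729 × 0.919987 × 0.955689 = 0.799853
Parallel (B1 and [0.799853]): 1 − (1 − 0.758858)(1 − 0.799853) = 0.9517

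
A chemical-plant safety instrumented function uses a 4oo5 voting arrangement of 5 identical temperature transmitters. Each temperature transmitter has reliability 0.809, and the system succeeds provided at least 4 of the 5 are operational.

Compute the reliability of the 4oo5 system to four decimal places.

R = Σ_{i=4}^{5} C(5,i) p^i (1−p)^{5−i} with p = 0.809
C(5,4)·0.809^4·0.191^1 = 0.409070
C(5,5)·0.809^5·0.191^0 = 0.346531
Sum = 0.7556

0.7556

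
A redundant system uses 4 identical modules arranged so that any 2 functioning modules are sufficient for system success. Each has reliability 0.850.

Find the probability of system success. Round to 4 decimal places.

0.9880

R = Σ_{i=2}^{4} C(4,i) p^i (1−p)^{4−i} with p = 0.850
C(4,2)·0.850^2·0.150^2 = 0.097538
C(4,3)·0.850^3·0.150^1 = 0.368475
C(4,4)·0.850^4·0.150^0 = 0.522006
Sum = 0.9880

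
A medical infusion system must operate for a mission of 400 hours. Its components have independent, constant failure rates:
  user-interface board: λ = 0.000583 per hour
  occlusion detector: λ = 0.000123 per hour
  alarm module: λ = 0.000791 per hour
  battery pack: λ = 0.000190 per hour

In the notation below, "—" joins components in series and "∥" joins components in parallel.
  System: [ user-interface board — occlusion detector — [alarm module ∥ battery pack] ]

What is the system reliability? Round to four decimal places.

R(user-interface board) = exp(−0.000583 × 400) = 0.791995
R(occlusion detector) = exp(−0.000123 × 400) = 0.951991
R(alarm module) = exp(−0.000791 × 400) = 0.728768
R(battery pack) = exp(−0.000190 × 400) = 0.926816
Parallel (alarm module and battery pack): 1 − (1 − 0.728768)(1 − 0.926816) = 0.980150
Series (user-interface board, occlusion detector, and [0.980150]): 0.791995 × 0.951991 × 0.980150 = 0.7390

0.7390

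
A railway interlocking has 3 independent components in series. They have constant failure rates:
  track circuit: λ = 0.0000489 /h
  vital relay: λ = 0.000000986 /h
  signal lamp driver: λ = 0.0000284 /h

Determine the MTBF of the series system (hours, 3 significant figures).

Series of exponential components: λ_sys = Σ λ_i
λ_sys = 0.0000489 + 0.000000986 + 0.0000284 = 7.8286e-05 /h
MTBF = 1 / λ_sys = 12800 h

12800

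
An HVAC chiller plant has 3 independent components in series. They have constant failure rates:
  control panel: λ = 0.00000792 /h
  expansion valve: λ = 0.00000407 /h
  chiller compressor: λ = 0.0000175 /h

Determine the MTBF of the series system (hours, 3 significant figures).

Series of exponential components: λ_sys = Σ λ_i
λ_sys = 0.00000792 + 0.00000407 + 0.0000175 = 2.9490e-05 /h
MTBF = 1 / λ_sys = 33900 h

33900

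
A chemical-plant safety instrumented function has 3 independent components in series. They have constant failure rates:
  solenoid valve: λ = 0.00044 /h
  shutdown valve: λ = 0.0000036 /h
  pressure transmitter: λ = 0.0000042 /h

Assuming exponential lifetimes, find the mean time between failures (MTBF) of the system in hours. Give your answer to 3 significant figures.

Series of exponential components: λ_sys = Σ λ_i
λ_sys = 0.00044 + 0.0000036 + 0.0000042 = 4.4780e-04 /h
MTBF = 1 / λ_sys = 2230 h

2230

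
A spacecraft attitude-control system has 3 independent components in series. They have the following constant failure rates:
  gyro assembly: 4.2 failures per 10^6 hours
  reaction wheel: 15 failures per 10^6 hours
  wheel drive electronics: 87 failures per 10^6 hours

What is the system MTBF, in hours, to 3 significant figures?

9420

Series of exponential components: λ_sys = Σ λ_i
λ_sys = 0.0000042 + 0.000015 + 0.000087 = 1.0620e-04 /h
MTBF = 1 / λ_sys = 9420 h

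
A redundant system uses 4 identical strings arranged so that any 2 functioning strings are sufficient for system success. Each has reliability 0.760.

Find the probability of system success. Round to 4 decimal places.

0.9547

R = Σ_{i=2}^{4} C(4,i) p^i (1−p)^{4−i} with p = 0.760
C(4,2)·0.760^2·0.240^2 = 0.199619
C(4,3)·0.760^3·0.240^1 = 0.421417
C(4,4)·0.760^4·0.240^0 = 0.333622
Sum = 0.9547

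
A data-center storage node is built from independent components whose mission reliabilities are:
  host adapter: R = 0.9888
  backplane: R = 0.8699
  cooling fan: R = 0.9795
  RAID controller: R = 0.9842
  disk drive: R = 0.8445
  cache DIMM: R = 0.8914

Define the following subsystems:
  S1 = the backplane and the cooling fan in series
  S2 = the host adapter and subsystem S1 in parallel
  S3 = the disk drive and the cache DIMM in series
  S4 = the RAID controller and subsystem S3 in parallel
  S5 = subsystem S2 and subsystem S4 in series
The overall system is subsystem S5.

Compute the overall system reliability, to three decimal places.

0.994

Series (backplane and cooling fan): 0.86990 × 0.97950 = 0.85207
Parallel (host adapter and [0.85207]): 1 − (1 − 0.98880)(1 − 0.85207) = 0.99834
Series (disk drive and cache DIMM): 0.84450 × 0.89140 = 0.75279
Parallel (RAID controller and [0.75279]): 1 − (1 − 0.98420)(1 − 0.75279) = 0.99609
Series ([0.99834] and [0.99609]): 0.99834 × 0.99609 = 0.994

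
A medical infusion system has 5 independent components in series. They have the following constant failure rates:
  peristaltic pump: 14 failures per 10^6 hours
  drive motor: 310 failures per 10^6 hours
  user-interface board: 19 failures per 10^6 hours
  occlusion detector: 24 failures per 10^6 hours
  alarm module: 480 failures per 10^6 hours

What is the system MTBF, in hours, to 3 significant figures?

Series of exponential components: λ_sys = Σ λ_i
λ_sys = 0.000014 + 0.00031 + 0.000019 + 0.000024 + 0.00048 = 8.4700e-04 /h
MTBF = 1 / λ_sys = 1180 h

1180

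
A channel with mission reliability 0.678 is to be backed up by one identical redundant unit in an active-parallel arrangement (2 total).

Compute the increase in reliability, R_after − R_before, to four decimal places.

0.2183

R_before = 0.678
R_after = 1 − (1 − 0.678)^2 = 0.8963
ΔR = 0.8963 − 0.678 = 0.2183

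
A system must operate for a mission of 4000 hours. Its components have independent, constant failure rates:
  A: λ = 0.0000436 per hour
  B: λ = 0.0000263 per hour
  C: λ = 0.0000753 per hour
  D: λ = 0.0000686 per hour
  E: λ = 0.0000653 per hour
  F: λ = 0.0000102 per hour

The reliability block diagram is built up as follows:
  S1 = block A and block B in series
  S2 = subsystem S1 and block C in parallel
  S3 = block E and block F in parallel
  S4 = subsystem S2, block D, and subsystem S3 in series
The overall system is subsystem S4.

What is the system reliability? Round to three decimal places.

0.705

R(A) = exp(−0.0000436 × 4000) = 0.83996
R(B) = exp(−0.0000263 × 4000) = 0.90014
R(C) = exp(−0.0000753 × 4000) = 0.73993
R(D) = exp(−0.0000686 × 4000) = 0.76003
R(E) = exp(−0.0000653 × 4000) = 0.77013
R(F) = exp(−0.0000102 × 4000) = 0.96002
Series (A and B): 0.83996 × 0.90014 = 0.75608
Parallel ([0.75608] and C): 1 − (1 − 0.75608)(1 − 0.73993) = 0.93656
Parallel (E and F): 1 − (1 − 0.77013)(1 − 0.96002) = 0.99081
Series ([0.93656], D, and [0.99081]): 0.93656 × 0.76003 × 0.99081 = 0.705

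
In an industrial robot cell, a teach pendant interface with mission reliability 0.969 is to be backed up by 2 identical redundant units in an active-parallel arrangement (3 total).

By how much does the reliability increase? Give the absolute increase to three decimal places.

0.031

R_before = 0.969
R_after = 1 − (1 − 0.969)^3 = 1.000
ΔR = 1.000 − 0.969 = 0.031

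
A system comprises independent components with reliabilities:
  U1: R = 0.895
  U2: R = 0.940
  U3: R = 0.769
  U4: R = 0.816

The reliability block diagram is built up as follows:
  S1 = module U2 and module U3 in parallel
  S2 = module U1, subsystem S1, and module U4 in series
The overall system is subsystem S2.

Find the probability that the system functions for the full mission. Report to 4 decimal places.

0.7202

Parallel (U2 and U3): 1 − (1 − 0.940000)(1 − 0.769000) = 0.986140
Series (U1, [0.986140], and U4): 0.895000 × 0.986140 × 0.816000 = 0.7202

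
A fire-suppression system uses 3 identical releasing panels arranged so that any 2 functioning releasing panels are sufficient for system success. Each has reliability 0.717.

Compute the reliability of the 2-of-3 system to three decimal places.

R = Σ_{i=2}^{3} C(3,i) p^i (1−p)^{3−i} with p = 0.717
C(3,2)·0.717^2·0.283^1 = 0.43646
C(3,3)·0.717^3·0.283^0 = 0.36860
Sum = 0.805

0.805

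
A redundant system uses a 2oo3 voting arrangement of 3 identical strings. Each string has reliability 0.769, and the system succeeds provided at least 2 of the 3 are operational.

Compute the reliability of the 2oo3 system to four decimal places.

0.8646

R = Σ_{i=2}^{3} C(3,i) p^i (1−p)^{3−i} with p = 0.769
C(3,2)·0.769^2·0.231^1 = 0.409813
C(3,3)·0.769^3·0.231^0 = 0.454757
Sum = 0.8646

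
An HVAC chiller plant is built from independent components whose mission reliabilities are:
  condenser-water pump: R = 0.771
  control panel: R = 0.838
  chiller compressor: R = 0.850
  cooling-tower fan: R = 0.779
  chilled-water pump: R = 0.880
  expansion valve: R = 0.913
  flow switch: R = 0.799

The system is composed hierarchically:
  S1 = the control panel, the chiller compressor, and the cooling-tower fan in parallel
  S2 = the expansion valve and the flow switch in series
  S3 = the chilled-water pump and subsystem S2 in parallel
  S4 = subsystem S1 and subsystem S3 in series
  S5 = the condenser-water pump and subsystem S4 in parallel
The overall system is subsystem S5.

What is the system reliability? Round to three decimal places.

Parallel (control panel, chiller compressor, and cooling-tower fan): 1 − (1 − 0.83800)(1 − 0.85000)(1 − 0.77900) = 0.99463
Series (expansion valve and flow switch): 0.91300 × 0.79900 = 0.72949
Parallel (chilled-water pump and [0.72949]): 1 − (1 − 0.88000)(1 − 0.72949) = 0.96754
Series ([0.99463] and [0.96754]): 0.99463 × 0.96754 = 0.96234
Parallel (condenser-water pump and [0.96234]): 1 − (1 − 0.77100)(1 − 0.96234) = 0.991

0.991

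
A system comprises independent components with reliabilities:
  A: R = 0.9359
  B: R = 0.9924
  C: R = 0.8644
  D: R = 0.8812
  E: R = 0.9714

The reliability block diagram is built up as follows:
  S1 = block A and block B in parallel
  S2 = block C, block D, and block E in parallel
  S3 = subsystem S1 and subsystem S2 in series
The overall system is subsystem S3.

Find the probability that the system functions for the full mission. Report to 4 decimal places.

0.9991

Parallel (A and B): 1 − (1 − 0.935900)(1 − 0.992400) = 0.999513
Parallel (C, D, and E): 1 − (1 − 0.864400)(1 − 0.881200)(1 − 0.971400) = 0.999539
Series ([0.999513] and [0.999539]): 0.999513 × 0.999539 = 0.9991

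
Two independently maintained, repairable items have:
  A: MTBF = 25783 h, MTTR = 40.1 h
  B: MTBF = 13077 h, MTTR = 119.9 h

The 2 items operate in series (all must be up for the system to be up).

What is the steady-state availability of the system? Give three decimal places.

0.989

A(A) = MTBF/(MTBF+MTTR) = 25783/(25783+40.1) = 0.998447
A(B) = MTBF/(MTBF+MTTR) = 13077/(13077+119.9) = 0.990915
Series availability: 0.998447 × 0.990915 = 0.989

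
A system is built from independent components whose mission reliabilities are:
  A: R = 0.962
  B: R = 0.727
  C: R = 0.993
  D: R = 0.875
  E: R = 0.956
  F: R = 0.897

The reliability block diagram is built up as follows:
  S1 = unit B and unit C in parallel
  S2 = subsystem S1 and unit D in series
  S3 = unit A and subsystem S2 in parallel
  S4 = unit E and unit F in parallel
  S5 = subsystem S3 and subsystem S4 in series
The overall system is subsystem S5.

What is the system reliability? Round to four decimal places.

Parallel (B and C): 1 − (1 − 0.727000)(1 − 0.993000) = 0.998089
Series ([0.998089] and D): 0.998089 × 0.875000 = 0.873328
Parallel (A and [0.873328]): 1 − (1 − 0.962000)(1 − 0.873328) = 0.995186
Parallel (E and F): 1 − (1 − 0.956000)(1 − 0.897000) = 0.995468
Series ([0.995186] and [0.995468]): 0.995186 × 0.995468 = 0.9907

0.9907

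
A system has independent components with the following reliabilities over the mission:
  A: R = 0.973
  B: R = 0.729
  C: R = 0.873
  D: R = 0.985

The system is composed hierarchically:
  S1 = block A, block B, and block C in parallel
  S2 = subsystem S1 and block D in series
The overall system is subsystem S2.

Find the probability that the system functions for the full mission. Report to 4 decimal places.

Parallel (A, B, and C): 1 − (1 − 0.973000)(1 − 0.729000)(1 − 0.873000) = 0.999071
Series ([0.999071] and D): 0.999071 × 0.985000 = 0.9841

0.9841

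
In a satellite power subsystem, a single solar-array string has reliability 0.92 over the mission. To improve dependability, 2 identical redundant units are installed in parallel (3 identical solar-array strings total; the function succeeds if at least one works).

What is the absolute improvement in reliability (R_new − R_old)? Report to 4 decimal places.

0.0795

R_before = 0.92
R_after = 1 − (1 − 0.92)^3 = 0.9995
ΔR = 0.9995 − 0.92 = 0.0795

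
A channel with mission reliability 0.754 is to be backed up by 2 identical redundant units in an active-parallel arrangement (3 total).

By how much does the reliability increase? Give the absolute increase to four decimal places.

0.2311

R_before = 0.754
R_after = 1 − (1 − 0.754)^3 = 0.9851
ΔR = 0.9851 − 0.754 = 0.2311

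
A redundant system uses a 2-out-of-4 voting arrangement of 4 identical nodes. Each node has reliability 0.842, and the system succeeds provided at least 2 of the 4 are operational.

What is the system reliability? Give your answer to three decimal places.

0.986

R = Σ_{i=2}^{4} C(4,i) p^i (1−p)^{4−i} with p = 0.842
C(4,2)·0.842^2·0.158^2 = 0.10619
C(4,3)·0.842^3·0.158^1 = 0.37727
C(4,4)·0.842^4·0.158^0 = 0.50263
Sum = 0.986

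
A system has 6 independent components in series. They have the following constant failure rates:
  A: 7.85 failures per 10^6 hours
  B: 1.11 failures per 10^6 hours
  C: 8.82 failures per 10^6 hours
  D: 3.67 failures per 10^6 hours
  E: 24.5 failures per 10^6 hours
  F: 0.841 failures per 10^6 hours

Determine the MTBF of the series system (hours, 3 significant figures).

21400

Series of exponential components: λ_sys = Σ λ_i
λ_sys = 0.00000785 + 0.00000111 + 0.00000882 + 0.00000367 + 0.0000245 + 0.000000841 = 4.6791e-05 /h
MTBF = 1 / λ_sys = 21400 h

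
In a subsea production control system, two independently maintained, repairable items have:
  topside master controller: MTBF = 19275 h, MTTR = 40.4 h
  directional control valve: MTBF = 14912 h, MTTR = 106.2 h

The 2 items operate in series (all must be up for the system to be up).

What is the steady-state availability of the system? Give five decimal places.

A(topside master controller) = MTBF/(MTBF+MTTR) = 19275/(19275+40.4) = 0.997908
A(directional control valve) = MTBF/(MTBF+MTTR) = 14912/(14912+106.2) = 0.992929
Series availability: 0.997908 × 0.992929 = 0.99085

0.99085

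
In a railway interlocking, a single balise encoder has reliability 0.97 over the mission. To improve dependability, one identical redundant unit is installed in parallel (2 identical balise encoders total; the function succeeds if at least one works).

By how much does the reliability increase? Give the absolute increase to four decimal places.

0.0291

R_before = 0.97
R_after = 1 − (1 − 0.97)^2 = 0.9991
ΔR = 0.9991 − 0.97 = 0.0291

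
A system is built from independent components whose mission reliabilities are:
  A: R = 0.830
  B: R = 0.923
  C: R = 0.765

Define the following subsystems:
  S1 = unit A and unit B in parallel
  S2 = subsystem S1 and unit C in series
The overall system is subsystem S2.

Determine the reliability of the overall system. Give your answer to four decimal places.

0.7550

Parallel (A and B): 1 − (1 − 0.830000)(1 − 0.923000) = 0.986910
Series ([0.986910] and C): 0.986910 × 0.765000 = 0.7550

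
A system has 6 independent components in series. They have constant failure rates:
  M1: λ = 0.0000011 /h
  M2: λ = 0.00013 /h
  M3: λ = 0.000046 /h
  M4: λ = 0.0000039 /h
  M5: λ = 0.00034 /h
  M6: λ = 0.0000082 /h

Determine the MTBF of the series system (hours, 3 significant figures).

Series of exponential components: λ_sys = Σ λ_i
λ_sys = 0.0000011 + 0.00013 + 0.000046 + 0.0000039 + 0.00034 + 0.0000082 = 5.2920e-04 /h
MTBF = 1 / λ_sys = 1890 h

1890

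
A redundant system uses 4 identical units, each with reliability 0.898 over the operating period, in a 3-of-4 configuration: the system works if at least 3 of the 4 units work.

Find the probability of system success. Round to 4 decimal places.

0.9457

R = Σ_{i=3}^{4} C(4,i) p^i (1−p)^{4−i} with p = 0.898
C(4,3)·0.898^3·0.102^1 = 0.295454
C(4,4)·0.898^4·0.102^0 = 0.650287
Sum = 0.9457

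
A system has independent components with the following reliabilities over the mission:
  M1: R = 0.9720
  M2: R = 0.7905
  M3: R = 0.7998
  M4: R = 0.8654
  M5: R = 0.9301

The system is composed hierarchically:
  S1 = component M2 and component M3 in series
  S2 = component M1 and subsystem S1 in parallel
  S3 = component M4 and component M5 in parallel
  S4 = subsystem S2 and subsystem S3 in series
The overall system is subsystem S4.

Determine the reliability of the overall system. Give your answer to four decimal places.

Series (M2 and M3): 0.790500 × 0.799800 = 0.632242
Parallel (M1 and [0.632242]): 1 − (1 − 0.972000)(1 − 0.632242) = 0.989703
Parallel (M4 and M5): 1 − (1 − 0.865400)(1 − 0.930100) = 0.990591
Series ([0.989703] and [0.990591]): 0.989703 × 0.990591 = 0.9804

0.9804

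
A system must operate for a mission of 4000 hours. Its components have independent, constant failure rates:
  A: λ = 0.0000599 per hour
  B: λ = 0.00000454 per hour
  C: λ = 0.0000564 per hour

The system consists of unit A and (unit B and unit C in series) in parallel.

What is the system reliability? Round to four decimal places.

0.9539

R(A) = exp(−0.0000599 × 4000) = 0.786943
R(B) = exp(−0.00000454 × 4000) = 0.982004
R(C) = exp(−0.0000564 × 4000) = 0.798037
Series (B and C): 0.982004 × 0.798037 = 0.783676
Parallel (A and [0.783676]): 1 − (1 − 0.786943)(1 − 0.783676) = 0.9539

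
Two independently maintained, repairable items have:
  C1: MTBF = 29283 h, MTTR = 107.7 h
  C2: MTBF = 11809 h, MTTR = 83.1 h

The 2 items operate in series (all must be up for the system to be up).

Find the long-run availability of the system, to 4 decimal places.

0.9894

A(C1) = MTBF/(MTBF+MTTR) = 29283/(29283+107.7) = 0.996336
A(C2) = MTBF/(MTBF+MTTR) = 11809/(11809+83.1) = 0.993012
Series availability: 0.996336 × 0.993012 = 0.9894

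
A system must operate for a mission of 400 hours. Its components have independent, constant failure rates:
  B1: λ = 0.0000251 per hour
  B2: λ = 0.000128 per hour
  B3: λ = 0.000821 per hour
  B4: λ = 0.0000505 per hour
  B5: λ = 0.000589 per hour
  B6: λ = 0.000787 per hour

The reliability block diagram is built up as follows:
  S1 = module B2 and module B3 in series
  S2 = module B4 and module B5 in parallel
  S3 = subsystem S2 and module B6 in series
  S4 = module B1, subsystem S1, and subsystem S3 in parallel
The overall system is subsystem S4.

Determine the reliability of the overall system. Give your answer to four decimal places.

R(B1) = exp(−0.0000251 × 400) = 0.990010
R(B2) = exp(−0.000128 × 400) = 0.950089
R(B3) = exp(−0.000821 × 400) = 0.720075
R(B4) = exp(−0.0000505 × 400) = 0.980003
R(B5) = exp(−0.000589 × 400) = 0.790097
R(B6) = exp(−0.000787 × 400) = 0.729935
Series (B2 and B3): 0.950089 × 0.720075 = 0.684135
Parallel (B4 and B5): 1 − (1 − 0.980003)(1 − 0.790097) = 0.995803
Series ([0.995803] and B6): 0.995803 × 0.729935 = 0.726871
Parallel (B1, [0.684135], and [0.726871]): 1 − (1 − 0.990010)(1 − 0.684135)(1 − 0.726871) = 0.9991

0.9991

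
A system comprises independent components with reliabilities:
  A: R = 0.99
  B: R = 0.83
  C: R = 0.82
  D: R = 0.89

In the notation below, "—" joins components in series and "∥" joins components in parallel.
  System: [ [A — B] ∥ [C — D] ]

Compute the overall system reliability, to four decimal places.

Series (A and B): 0.990000 × 0.830000 = 0.821700
Series (C and D): 0.820000 × 0.890000 = 0.729800
Parallel ([0.821700] and [0.729800]): 1 − (1 − 0.821700)(1 − 0.729800) = 0.9518

0.9518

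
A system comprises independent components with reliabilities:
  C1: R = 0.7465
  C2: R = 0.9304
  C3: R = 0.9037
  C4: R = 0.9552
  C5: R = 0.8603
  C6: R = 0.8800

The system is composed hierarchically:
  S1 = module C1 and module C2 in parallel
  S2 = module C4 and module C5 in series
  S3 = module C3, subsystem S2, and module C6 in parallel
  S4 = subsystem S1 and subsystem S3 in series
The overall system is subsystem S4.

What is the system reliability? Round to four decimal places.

0.9803

Parallel (C1 and C2): 1 − (1 − 0.746500)(1 − 0.930400) = 0.982356
Series (C4 and C5): 0.955200 × 0.860300 = 0.821759
Parallel (C3, [0.821759], and C6): 1 − (1 − 0.903700)(1 − 0.821759)(1 − 0.880000) = 0.997940
Series ([0.982356] and [0.997940]): 0.982356 × 0.997940 = 0.9803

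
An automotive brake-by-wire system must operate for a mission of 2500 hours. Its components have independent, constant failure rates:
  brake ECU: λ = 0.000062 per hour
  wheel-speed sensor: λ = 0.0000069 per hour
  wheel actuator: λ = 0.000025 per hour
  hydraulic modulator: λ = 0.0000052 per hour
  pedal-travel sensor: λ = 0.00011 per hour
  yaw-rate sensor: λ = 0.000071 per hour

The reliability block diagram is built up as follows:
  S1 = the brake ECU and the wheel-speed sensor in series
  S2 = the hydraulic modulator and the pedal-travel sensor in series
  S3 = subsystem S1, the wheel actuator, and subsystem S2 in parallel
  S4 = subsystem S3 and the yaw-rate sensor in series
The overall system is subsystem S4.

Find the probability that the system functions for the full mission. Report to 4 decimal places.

0.8354

R(brake ECU) = exp(−0.000062 × 2500) = 0.856415
R(wheel-speed sensor) = exp(−0.0000069 × 2500) = 0.982898
R(wheel actuator) = exp(−0.000025 × 2500) = 0.939413
R(hydraulic modulator) = exp(−0.0000052 × 2500) = 0.987084
R(pedal-travel sensor) = exp(−0.00011 × 2500) = 0.759572
R(yaw-rate sensor) = exp(−0.000071 × 2500) = 0.837361
Series (brake ECU and wheel-speed sensor): 0.856415 × 0.982898 = 0.841769
Series (hydraulic modulator and pedal-travel sensor): 0.987084 × 0.759572 = 0.749761
Parallel ([0.841769], wheel actuator, and [0.749761]): 1 − (1 − 0.841769)(1 − 0.939413)(1 − 0.749761) = 0.997601
Series ([0.997601] and yaw-rate sensor): 0.997601 × 0.837361 = 0.8354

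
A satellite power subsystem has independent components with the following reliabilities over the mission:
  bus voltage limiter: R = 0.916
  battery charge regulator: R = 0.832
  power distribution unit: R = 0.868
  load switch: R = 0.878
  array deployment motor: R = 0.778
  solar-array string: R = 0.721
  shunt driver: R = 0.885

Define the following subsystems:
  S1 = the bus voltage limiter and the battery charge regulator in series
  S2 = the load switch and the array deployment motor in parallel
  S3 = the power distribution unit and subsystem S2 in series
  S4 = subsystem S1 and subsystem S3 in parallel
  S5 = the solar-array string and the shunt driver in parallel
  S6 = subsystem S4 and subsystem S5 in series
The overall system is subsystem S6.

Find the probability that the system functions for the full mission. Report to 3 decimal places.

0.932

Series (bus voltage limiter and battery charge regulator): 0.91600 × 0.83200 = 0.76211
Parallel (load switch and array deployment motor): 1 − (1 − 0.87800)(1 − 0.77800) = 0.97292
Series (power distribution unit and [0.97292]): 0.86800 × 0.97292 = 0.84449
Parallel ([0.76211] and [0.84449]): 1 − (1 − 0.76211)(1 − 0.84449) = 0.96301
Parallel (solar-array string and shunt driver): 1 − (1 − 0.72100)(1 − 0.88500) = 0.96792
Series ([0.96301] and [0.96792]): 0.96301 × 0.96792 = 0.932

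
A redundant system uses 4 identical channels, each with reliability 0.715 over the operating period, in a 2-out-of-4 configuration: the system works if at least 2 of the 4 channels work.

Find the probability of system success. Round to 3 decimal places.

R = Σ_{i=2}^{4} C(4,i) p^i (1−p)^{4−i} with p = 0.715
C(4,2)·0.715^2·0.285^2 = 0.24915
C(4,3)·0.715^3·0.285^1 = 0.41670
C(4,4)·0.715^4·0.285^0 = 0.26135
Sum = 0.927

0.927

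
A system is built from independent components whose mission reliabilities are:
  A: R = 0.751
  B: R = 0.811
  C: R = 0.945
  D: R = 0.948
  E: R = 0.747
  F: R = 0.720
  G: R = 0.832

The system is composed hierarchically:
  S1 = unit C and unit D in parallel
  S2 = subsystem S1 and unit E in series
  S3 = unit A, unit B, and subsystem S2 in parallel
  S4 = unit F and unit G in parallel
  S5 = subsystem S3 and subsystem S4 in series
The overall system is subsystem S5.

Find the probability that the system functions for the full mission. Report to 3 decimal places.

Parallel (C and D): 1 − (1 − 0.94500)(1 − 0.94800) = 0.99714
Series ([0.99714] and E): 0.99714 × 0.74700 = 0.74486
Parallel (A, B, and [0.74486]): 1 − (1 − 0.75100)(1 − 0.81100)(1 − 0.74486) = 0.98799
Parallel (F and G): 1 − (1 − 0.72000)(1 − 0.83200) = 0.95296
Series ([0.98799] and [0.95296]): 0.98799 × 0.95296 = 0.942

0.942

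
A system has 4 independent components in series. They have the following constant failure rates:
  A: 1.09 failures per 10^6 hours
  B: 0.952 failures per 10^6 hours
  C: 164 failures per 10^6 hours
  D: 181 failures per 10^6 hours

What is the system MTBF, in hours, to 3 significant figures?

Series of exponential components: λ_sys = Σ λ_i
λ_sys = 0.00000109 + 0.000000952 + 0.000164 + 0.000181 = 3.4704e-04 /h
MTBF = 1 / λ_sys = 2880 h

2880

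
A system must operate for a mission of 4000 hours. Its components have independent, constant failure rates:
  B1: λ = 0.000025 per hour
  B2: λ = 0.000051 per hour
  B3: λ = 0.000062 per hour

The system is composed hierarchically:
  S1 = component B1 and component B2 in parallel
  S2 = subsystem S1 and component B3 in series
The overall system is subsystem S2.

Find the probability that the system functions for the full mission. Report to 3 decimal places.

0.767

R(B1) = exp(−0.000025 × 4000) = 0.90484
R(B2) = exp(−0.000051 × 4000) = 0.81546
R(B3) = exp(−0.000062 × 4000) = 0.78036
Parallel (B1 and B2): 1 − (1 − 0.90484)(1 − 0.81546) = 0.98244
Series ([0.98244] and B3): 0.98244 × 0.78036 = 0.767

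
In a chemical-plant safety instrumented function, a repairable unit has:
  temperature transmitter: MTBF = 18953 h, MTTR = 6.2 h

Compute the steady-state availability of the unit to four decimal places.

0.9997

A(temperature transmitter) = MTBF/(MTBF+MTTR) = 18953/(18953+6.2) = 0.9997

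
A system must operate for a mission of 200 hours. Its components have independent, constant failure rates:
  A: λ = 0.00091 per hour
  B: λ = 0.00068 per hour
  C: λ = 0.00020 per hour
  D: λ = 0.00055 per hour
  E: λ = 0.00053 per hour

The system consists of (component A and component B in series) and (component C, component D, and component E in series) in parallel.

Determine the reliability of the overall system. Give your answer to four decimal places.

R(A) = exp(−0.00091 × 200) = 0.833601
R(B) = exp(−0.00068 × 200) = 0.872843
R(C) = exp(−0.00020 × 200) = 0.960789
R(D) = exp(−0.00055 × 200) = 0.895834
R(E) = exp(−0.00053 × 200) = 0.899425
Series (A and B): 0.833601 × 0.872843 = 0.727603
Series (C, D, and E): 0.960789 × 0.895834 × 0.899425 = 0.774142
Parallel ([0.727603] and [0.774142]): 1 − (1 − 0.727603)(1 − 0.774142) = 0.9385

0.9385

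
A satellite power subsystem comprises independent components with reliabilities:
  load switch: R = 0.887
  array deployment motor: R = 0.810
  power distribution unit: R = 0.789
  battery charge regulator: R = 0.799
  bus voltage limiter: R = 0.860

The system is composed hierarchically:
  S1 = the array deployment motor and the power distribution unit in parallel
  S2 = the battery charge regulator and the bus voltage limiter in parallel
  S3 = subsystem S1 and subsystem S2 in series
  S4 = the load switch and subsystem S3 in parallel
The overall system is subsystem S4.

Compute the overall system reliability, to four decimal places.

0.9924

Parallel (array deployment motor and power distribution unit): 1 − (1 − 0.810000)(1 − 0.789000) = 0.959910
Parallel (battery charge regulator and bus voltage limiter): 1 − (1 − 0.799000)(1 − 0.860000) = 0.971860
Series ([0.959910] and [0.971860]): 0.959910 × 0.971860 = 0.932898
Parallel (load switch and [0.932898]): 1 − (1 − 0.887000)(1 − 0.932898) = 0.9924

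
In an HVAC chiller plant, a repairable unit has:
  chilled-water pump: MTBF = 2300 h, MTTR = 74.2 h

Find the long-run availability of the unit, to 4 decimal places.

A(chilled-water pump) = MTBF/(MTBF+MTTR) = 2300/(2300+74.2) = 0.9687

0.9687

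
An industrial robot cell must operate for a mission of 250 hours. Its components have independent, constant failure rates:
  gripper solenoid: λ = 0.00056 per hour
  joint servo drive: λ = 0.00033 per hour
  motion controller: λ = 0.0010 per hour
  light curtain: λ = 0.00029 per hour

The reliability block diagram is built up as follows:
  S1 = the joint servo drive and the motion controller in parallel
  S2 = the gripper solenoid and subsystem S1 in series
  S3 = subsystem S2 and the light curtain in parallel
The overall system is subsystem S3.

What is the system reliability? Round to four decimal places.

R(gripper solenoid) = exp(−0.00056 × 250) = 0.869358
R(joint servo drive) = exp(−0.00033 × 250) = 0.920811
R(motion controller) = exp(−0.0010 × 250) = 0.778801
R(light curtain) = exp(−0.00029 × 250) = 0.930066
Parallel (joint servo drive and motion controller): 1 − (1 − 0.920811)(1 − 0.778801) = 0.982483
Series (gripper solenoid and [0.982483]): 0.869358 × 0.982483 = 0.854129
Parallel ([0.854129] and light curtain): 1 − (1 − 0.854129)(1 − 0.930066) = 0.9898

0.9898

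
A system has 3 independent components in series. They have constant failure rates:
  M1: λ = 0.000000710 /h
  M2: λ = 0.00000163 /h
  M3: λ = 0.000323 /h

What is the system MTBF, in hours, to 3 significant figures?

Series of exponential components: λ_sys = Σ λ_i
λ_sys = 0.000000710 + 0.00000163 + 0.000323 = 3.2534e-04 /h
MTBF = 1 / λ_sys = 3070 h

3070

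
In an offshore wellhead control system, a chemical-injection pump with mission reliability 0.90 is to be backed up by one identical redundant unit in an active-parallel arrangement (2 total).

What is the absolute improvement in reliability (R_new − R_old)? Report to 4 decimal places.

R_before = 0.90
R_after = 1 − (1 − 0.90)^2 = 0.9900
ΔR = 0.9900 − 0.90 = 0.0900

0.0900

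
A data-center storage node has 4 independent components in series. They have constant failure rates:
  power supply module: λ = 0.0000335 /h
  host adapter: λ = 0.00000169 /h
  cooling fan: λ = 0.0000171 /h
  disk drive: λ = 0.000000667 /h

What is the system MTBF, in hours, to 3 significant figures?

Series of exponential components: λ_sys = Σ λ_i
λ_sys = 0.0000335 + 0.00000169 + 0.0000171 + 0.000000667 = 5.2957e-05 /h
MTBF = 1 / λ_sys = 18900 h

18900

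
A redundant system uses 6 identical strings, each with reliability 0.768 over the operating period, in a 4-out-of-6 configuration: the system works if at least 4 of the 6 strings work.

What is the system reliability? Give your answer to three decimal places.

0.858

R = Σ_{i=4}^{6} C(6,i) p^i (1−p)^{6−i} with p = 0.768
C(6,4)·0.768^4·0.232^2 = 0.28087
C(6,5)·0.768^5·0.232^1 = 0.37192
C(6,6)·0.768^6·0.232^0 = 0.20520
Sum = 0.858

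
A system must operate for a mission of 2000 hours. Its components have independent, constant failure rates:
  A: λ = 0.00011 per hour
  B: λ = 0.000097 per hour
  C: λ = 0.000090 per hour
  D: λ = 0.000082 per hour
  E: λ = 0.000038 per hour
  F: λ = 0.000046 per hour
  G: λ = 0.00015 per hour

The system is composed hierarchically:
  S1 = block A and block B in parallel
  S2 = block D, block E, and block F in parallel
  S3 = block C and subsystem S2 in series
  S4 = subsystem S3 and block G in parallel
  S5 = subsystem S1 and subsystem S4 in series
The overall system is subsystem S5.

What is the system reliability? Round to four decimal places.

0.9238

R(A) = exp(−0.00011 × 2000) = 0.802519
R(B) = exp(−0.000097 × 2000) = 0.823658
R(C) = exp(−0.000090 × 2000) = 0.835270
R(D) = exp(−0.000082 × 2000) = 0.848742
R(E) = exp(−0.000038 × 2000) = 0.926816
R(F) = exp(−0.000046 × 2000) = 0.912105
R(G) = exp(−0.00015 × 2000) = 0.740818
Parallel (A and B): 1 − (1 − 0.802519)(1 − 0.823658) = 0.965176
Parallel (D, E, and F): 1 − (1 − 0.848742)(1 − 0.926816)(1 − 0.912105) = 0.999027
Series (C and [0.999027]): 0.835270 × 0.999027 = 0.834457
Parallel ([0.834457] and G): 1 − (1 − 0.834457)(1 − 0.740818) = 0.957094
Series ([0.965176] and [0.957094]): 0.965176 × 0.957094 = 0.9238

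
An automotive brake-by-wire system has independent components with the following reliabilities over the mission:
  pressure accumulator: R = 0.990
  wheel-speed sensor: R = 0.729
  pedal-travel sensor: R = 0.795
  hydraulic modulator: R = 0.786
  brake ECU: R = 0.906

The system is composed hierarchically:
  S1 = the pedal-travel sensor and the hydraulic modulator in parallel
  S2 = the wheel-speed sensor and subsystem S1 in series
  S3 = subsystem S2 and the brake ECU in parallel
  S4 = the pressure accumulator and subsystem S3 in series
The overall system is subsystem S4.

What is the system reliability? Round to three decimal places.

0.962

Parallel (pedal-travel sensor and hydraulic modulator): 1 − (1 − 0.79500)(1 − 0.78600) = 0.95613
Series (wheel-speed sensor and [0.95613]): 0.72900 × 0.95613 = 0.69702
Parallel ([0.69702] and brake ECU): 1 − (1 − 0.69702)(1 − 0.90600) = 0.97152
Series (pressure accumulator and [0.97152]): 0.99000 × 0.97152 = 0.962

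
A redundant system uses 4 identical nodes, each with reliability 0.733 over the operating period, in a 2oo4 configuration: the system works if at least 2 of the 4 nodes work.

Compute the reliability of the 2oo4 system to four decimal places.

R = Σ_{i=2}^{4} C(4,i) p^i (1−p)^{4−i} with p = 0.733
C(4,2)·0.733^2·0.267^2 = 0.229817
C(4,3)·0.733^3·0.267^1 = 0.420613
C(4,4)·0.733^4·0.267^0 = 0.288679
Sum = 0.9391

0.9391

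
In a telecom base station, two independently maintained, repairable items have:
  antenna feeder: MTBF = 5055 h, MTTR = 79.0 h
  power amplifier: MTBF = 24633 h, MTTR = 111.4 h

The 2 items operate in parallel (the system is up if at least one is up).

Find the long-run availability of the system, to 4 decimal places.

0.9999

A(antenna feeder) = MTBF/(MTBF+MTTR) = 5055/(5055+79.0) = 0.984612
A(power amplifier) = MTBF/(MTBF+MTTR) = 24633/(24633+111.4) = 0.995498
Parallel availability: 1 − (1 − 0.984612)(1 − 0.995498) = 0.9999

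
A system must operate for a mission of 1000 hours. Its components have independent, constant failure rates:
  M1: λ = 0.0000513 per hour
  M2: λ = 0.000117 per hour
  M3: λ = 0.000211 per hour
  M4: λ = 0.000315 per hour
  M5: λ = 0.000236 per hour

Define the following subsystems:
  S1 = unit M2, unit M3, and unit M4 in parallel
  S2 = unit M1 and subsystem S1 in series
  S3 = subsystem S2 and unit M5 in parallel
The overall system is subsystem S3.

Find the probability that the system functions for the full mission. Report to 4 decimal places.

0.9884

R(M1) = exp(−0.0000513 × 1000) = 0.949994
R(M2) = exp(−0.000117 × 1000) = 0.889585
R(M3) = exp(−0.000211 × 1000) = 0.809774
R(M4) = exp(−0.000315 × 1000) = 0.729789
R(M5) = exp(−0.000236 × 1000) = 0.789781
Parallel (M2, M3, and M4): 1 − (1 − 0.889585)(1 − 0.809774)(1 − 0.729789) = 0.994325
Series (M1 and [0.994325]): 0.949994 × 0.994325 = 0.944603
Parallel ([0.944603] and M5): 1 − (1 − 0.944603)(1 − 0.789781) = 0.9884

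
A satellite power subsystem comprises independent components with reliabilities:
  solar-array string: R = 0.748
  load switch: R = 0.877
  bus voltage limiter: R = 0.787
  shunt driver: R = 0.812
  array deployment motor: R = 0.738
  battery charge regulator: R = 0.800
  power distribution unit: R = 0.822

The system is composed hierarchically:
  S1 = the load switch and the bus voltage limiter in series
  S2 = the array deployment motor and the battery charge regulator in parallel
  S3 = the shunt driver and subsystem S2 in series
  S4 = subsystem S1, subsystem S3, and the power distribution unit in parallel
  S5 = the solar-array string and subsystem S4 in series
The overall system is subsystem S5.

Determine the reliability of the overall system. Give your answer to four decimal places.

0.7385

Series (load switch and bus voltage limiter): 0.877000 × 0.787000 = 0.690199
Parallel (array deployment motor and battery charge regulator): 1 − (1 − 0.738000)(1 − 0.800000) = 0.947600
Series (shunt driver and [0.947600]): 0.812000 × 0.947600 = 0.769451
Parallel ([0.690199], [0.769451], and power distribution unit): 1 − (1 − 0.690199)(1 − 0.769451)(1 − 0.822000) = 0.987286
Series (solar-array string and [0.987286]): 0.748000 × 0.987286 = 0.7385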